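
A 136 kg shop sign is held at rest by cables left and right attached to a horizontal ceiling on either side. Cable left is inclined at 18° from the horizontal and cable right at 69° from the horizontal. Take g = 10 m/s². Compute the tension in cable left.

T_left ≈ 488 N

Weight W = 136 × 10 = 1360 N acts straight down.
Horizontal: T_left cos 18° = T_right cos 69°  →  T_right = 2.654 T_left.
Vertical: T_left sin 18° + T_right sin 69° = 1360.
Substituting the horizontal relation into the vertical equation gives 2.787 T_left = 1360, so T_left = 488 N.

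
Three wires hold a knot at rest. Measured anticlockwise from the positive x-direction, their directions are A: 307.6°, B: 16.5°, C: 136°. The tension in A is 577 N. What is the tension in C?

T_C ≈ 618 N

Resolve: ΣF_x = 577 cos 307.6° + T_B cos 16.5° + T_C cos 136° = 0.
        ΣF_y = 577 sin 307.6° + T_B sin 16.5° + T_C sin 136° = 0.
The known terms sum to (352.1, -457.2) N, so 0.9588 T_B − 0.7193 T_C = -352.1 and 0.2840 T_B + 0.6947 T_C = 457.2.
Solving simultaneously: T_B = 96.85 N, T_C = 618.5 N.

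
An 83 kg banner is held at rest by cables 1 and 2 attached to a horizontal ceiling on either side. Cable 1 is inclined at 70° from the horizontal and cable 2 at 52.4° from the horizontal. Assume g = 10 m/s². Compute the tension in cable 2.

Weight W = 83 × 10 = 830 N acts straight down.
Horizontal: T_1 cos 70° = T_2 cos 52.4°  →  T_1 = 1.784 T_2.
Vertical: T_1 sin 70° + T_2 sin 52.4° = 830.
Substituting the horizontal relation into the vertical equation gives 2.469 T_2 = 830, so T_2 = 336.2 N.

T_2 ≈ 336 N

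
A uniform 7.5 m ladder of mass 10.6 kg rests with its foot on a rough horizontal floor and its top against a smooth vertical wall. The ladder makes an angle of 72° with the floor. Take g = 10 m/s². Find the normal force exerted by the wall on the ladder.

N_wall ≈ 17.2 N

Torques about the foot: N_wall · 7.5 sin 72° = 10.6×10×3.75 cos 72° → N_wall = 17.221 N.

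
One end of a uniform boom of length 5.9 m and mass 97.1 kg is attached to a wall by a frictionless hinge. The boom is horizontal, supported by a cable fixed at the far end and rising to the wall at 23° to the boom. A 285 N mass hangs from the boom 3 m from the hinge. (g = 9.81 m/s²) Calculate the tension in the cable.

Take torques about the hinge: T sin 23° · 5.9 = 97.1×9.81×2.95 + 285×3 = 3665 N·m.
So T = 3665 / (0.3907 × 5.9) = 1589.8 N.

T ≈ 1590 N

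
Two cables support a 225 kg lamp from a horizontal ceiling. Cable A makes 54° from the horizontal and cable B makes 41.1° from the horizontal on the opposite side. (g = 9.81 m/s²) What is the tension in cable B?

Weight W = 225 × 9.81 = 2207 N acts straight down.
Horizontal: T_A cos 54° = T_B cos 41.1°  →  T_A = 1.282 T_B.
Vertical: T_A sin 54° + T_B sin 41.1° = 2207.
Substituting the horizontal relation into the vertical equation gives 1.695 T_B = 2207, so T_B = 1303 N.

T_B ≈ 1300 N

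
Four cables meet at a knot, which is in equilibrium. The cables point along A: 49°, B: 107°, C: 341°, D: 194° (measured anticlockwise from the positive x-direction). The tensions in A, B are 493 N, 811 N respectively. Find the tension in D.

T_D ≈ 2040 N

Resolve: ΣF_x = 493 cos 49° + 811 cos 107° + T_C cos 341° + T_D cos 194° = 0.
        ΣF_y = 493 sin 49° + 811 sin 107° + T_C sin 341° + T_D sin 194° = 0.
The known terms sum to (86.32, 1148) N, so 0.9455 T_C − 0.9703 T_D = -86.32 and -0.3256 T_C − 0.2419 T_D = -1148.
Solving simultaneously: T_C = 2006 N, T_D = 2044 N.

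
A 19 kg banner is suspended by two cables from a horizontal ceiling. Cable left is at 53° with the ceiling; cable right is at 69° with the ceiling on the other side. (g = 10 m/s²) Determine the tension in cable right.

T_right ≈ 135 N

Weight W = 19 × 10 = 190 N acts straight down.
Horizontal: T_left cos 53° = T_right cos 69°  →  T_left = 0.5955 T_right.
Vertical: T_left sin 53° + T_right sin 69° = 190.
Substituting the horizontal relation into the vertical equation gives 1.409 T_right = 190, so T_right = 134.8 N.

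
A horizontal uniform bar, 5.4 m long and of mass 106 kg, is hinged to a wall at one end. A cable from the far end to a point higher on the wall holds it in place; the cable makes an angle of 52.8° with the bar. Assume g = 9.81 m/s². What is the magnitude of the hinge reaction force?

|H| ≈ 653 N

Take torques about the hinge: T sin 52.8° · 5.4 = 106×9.81×2.7 = 2807.6 N·m.
So T = 2807.6 / (0.7965 × 5.4) = 652.74 N.
ΣF_x = 0: H_x = T cos 52.8° = 394.65 N.
ΣF_y = 0: H_y = (106×9.81) − T sin 52.8° = 1039.9 − 519.93 = 519.93 N.
|H| = √(H_x² + H_y²) = √((394.65)² + (519.93)²) = 652.74 N.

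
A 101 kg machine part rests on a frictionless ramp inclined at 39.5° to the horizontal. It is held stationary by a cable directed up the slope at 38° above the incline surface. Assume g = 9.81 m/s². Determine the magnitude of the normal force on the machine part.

N ≈ 272 N

Take axes along and perpendicular to the incline. Weight components: W sin 39.5° = 630.2 N down-slope, W cos 39.5° = 764.5 N into the surface.
Along incline: T cos 38° = W sin 39.5° → T = 799.8 N.
Perpendicular: N = W cos 39.5° − T sin 38° = 272.1 N.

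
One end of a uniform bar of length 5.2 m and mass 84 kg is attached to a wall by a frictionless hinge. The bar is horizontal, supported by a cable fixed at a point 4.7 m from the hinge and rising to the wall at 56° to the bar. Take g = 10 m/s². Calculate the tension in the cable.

T ≈ 561 N

Take torques about the hinge: T sin 56° · 4.7 = 84×10×2.6 = 2184 N·m.
So T = 2184 / (0.8290 × 4.7) = 560.51 N.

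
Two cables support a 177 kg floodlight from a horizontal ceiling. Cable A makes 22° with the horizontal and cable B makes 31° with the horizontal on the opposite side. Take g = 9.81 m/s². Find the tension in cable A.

Weight W = 177 × 9.81 = 1736 N acts straight down.
Horizontal: T_A cos 22° = T_B cos 31°  →  T_B = 1.082 T_A.
Vertical: T_A sin 22° + T_B sin 31° = 1736.
Substituting the horizontal relation into the vertical equation gives 0.9317 T_A = 1736, so T_A = 1864 N.

T_A ≈ 1860 N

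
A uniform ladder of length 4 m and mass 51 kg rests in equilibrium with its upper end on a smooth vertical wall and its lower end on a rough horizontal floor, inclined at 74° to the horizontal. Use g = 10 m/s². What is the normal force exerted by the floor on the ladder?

ΣF_y = 0: N_floor = 51×10 = 510 N.

N_floor ≈ 510 N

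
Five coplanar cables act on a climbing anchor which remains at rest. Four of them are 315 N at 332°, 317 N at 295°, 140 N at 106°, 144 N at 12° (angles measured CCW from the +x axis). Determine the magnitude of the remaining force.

F ≈ 581 N

Sum the known components: ΣF_x = 514.4 N, ΣF_y = -270.7 N.
For equilibrium the remaining force must supply (−ΣF_x, −ΣF_y) = (-514.4, 270.7) N.
Magnitude = √((-514.4)² + (270.7)²) = 581.2 N; direction = atan2(270.7, -514.4) = 152.2°.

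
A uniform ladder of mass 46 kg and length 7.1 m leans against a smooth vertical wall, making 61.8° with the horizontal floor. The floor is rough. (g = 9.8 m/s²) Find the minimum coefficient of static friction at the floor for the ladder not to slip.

ΣF_y = 0: N_floor = 46×9.8 = 450.8 N.
Torques about the foot: N_wall · 7.1 sin 61.8° = 46×9.8×3.55 cos 61.8° → N_wall = 120.86 N.
ΣF_x = 0: f_floor = N_wall = 120.86 N.
μ_min = f_floor / N_floor = 120.86 / 450.8 = 0.2681.

μ_min ≈ 0.268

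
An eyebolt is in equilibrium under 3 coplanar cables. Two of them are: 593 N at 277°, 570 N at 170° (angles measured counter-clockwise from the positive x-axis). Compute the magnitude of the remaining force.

F ≈ 692 N

Sum the known components: ΣF_x = -489.1 N, ΣF_y = -489.6 N.
For equilibrium the remaining force must supply (−ΣF_x, −ΣF_y) = (489.1, 489.6) N.
Magnitude = √((489.1)² + (489.6)²) = 692 N; direction = atan2(489.6, 489.1) = 45.0°.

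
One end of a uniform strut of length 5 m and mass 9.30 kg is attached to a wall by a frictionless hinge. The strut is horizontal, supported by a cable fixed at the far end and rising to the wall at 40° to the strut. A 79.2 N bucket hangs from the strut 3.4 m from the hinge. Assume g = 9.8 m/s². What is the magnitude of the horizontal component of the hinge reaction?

Take torques about the hinge: T sin 40° · 5 = 9.30×9.8×2.5 + 79.2×3.4 = 497.13 N·m.
So T = 497.13 / (0.6428 × 5) = 154.68 N.
ΣF_x = 0: H_x = T cos 40° = 118.49 N.

H_x ≈ 118 N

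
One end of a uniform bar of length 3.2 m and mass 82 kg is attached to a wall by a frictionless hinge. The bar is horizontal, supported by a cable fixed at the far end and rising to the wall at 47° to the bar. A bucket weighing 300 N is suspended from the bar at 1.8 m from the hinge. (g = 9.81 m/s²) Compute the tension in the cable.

T ≈ 781 N

Take torques about the hinge: T sin 47° · 3.2 = 82×9.81×1.6 + 300×1.8 = 1827.1 N·m.
So T = 1827.1 / (0.7314 × 3.2) = 780.69 N.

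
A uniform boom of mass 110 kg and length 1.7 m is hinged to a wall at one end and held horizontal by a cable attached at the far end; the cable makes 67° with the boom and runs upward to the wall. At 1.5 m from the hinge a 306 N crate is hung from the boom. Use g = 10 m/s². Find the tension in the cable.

T ≈ 891 N

Take torques about the hinge: T sin 67° · 1.7 = 110×10×0.85 + 306×1.5 = 1394 N·m.
So T = 1394 / (0.9205 × 1.7) = 890.82 N.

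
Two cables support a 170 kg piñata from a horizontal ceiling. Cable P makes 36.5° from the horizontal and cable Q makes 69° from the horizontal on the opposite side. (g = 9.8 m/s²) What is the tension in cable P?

Weight W = 170 × 9.8 = 1666 N acts straight down.
Horizontal: T_P cos 36.5° = T_Q cos 69°  →  T_Q = 2.243 T_P.
Vertical: T_P sin 36.5° + T_Q sin 69° = 1666.
Substituting the horizontal relation into the vertical equation gives 2.689 T_P = 1666, so T_P = 619.6 N.

T_P ≈ 620 N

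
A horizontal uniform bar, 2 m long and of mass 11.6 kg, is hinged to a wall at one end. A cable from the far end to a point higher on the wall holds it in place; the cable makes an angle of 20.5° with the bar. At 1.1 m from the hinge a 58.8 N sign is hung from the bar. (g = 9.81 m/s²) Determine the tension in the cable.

T ≈ 255 N

Take torques about the hinge: T sin 20.5° · 2 = 11.6×9.81×1 + 58.8×1.1 = 178.48 N·m.
So T = 178.48 / (0.3502 × 2) = 254.81 N.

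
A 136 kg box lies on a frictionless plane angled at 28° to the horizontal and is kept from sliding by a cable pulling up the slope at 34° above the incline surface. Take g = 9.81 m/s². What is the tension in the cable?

T ≈ 756 N

Take axes along and perpendicular to the incline. Weight components: W sin 28° = 626.4 N down-slope, W cos 28° = 1178 N into the surface.
Along incline: T cos 34° = W sin 28° → T = 755.5 N.
Perpendicular: N = W cos 28° − T sin 34° = 755.5 N.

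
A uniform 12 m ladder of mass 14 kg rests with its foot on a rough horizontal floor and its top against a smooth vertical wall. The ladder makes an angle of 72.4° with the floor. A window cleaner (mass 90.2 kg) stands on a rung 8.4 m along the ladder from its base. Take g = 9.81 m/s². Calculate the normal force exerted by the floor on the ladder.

ΣF_y = 0: N_floor = 14×9.81 + 90.2×9.81 = 1022.2 N.

N_floor ≈ 1020 N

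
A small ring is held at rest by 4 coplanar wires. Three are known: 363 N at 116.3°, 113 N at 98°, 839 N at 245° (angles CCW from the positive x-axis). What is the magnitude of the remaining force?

Sum the known components: ΣF_x = -531.1 N, ΣF_y = -323.1 N.
For equilibrium the remaining force must supply (−ΣF_x, −ΣF_y) = (531.1, 323.1) N.
Magnitude = √((531.1)² + (323.1)²) = 621.7 N; direction = atan2(323.1, 531.1) = 31.3°.

F ≈ 622 N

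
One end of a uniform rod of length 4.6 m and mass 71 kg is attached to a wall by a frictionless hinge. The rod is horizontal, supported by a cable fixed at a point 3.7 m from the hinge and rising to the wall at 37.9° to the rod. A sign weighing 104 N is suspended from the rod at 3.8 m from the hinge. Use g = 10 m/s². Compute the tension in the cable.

T ≈ 892 N

Take torques about the hinge: T sin 37.9° · 3.7 = 71×10×2.3 + 104×3.8 = 2028.2 N·m.
So T = 2028.2 / (0.6143 × 3.7) = 892.36 N.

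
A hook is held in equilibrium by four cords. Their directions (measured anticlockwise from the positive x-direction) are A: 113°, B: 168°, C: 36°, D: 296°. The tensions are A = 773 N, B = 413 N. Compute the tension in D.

T_D ≈ 1080 N

Resolve: ΣF_x = 773 cos 113° + 413 cos 168° + T_C cos 36° + T_D cos 296° = 0.
        ΣF_y = 773 sin 113° + 413 sin 168° + T_C sin 36° + T_D sin 296° = 0.
The known terms sum to (-706, 797.4) N, so 0.8090 T_C + 0.4384 T_D = 706 and 0.5878 T_C − 0.8988 T_D = -797.4.
Solving simultaneously: T_C = 289.4 N, T_D = 1076 N.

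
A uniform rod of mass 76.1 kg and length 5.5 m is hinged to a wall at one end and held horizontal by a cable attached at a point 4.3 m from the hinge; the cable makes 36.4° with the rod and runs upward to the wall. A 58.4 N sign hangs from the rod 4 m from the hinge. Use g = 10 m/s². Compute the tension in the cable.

Take torques about the hinge: T sin 36.4° · 4.3 = 76.1×10×2.75 + 58.4×4 = 2326.3 N·m.
So T = 2326.3 / (0.5934 × 4.3) = 911.69 N.

T ≈ 912 N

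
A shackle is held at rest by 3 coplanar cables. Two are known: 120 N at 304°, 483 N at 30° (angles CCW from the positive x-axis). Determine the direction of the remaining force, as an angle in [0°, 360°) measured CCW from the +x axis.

θ ≈ 196°

Sum the known components: ΣF_x = 485.4 N, ΣF_y = 142 N.
For equilibrium the remaining force must supply (−ΣF_x, −ΣF_y) = (-485.4, -142) N.
Magnitude = √((-485.4)² + (-142)²) = 505.7 N; direction = atan2(-142, -485.4) = 196.3°.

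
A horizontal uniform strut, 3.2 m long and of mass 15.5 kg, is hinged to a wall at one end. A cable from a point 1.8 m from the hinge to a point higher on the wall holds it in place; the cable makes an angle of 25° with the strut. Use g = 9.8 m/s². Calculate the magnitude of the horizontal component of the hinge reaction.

Take torques about the hinge: T sin 25° · 1.8 = 15.5×9.8×1.6 = 243.04 N·m.
So T = 243.04 / (0.4226 × 1.8) = 319.49 N.
ΣF_x = 0: H_x = T cos 25° = 289.56 N.

H_x ≈ 290 N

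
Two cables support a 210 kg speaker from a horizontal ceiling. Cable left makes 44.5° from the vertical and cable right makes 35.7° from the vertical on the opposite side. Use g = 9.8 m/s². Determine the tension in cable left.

T_left ≈ 1220 N

Angles from the horizontal: cable left is 90° − 44.5° = 45.5°, cable right is 90° − 35.7° = 54.3°.
Weight W = 210 × 9.8 = 2058 N acts straight down.
Horizontal: T_left cos 45.5° = T_right cos 54.3°  →  T_right = 1.201 T_left.
Vertical: T_left sin 45.5° + T_right sin 54.3° = 2058.
Substituting the horizontal relation into the vertical equation gives 1.689 T_left = 2058, so T_left = 1219 N.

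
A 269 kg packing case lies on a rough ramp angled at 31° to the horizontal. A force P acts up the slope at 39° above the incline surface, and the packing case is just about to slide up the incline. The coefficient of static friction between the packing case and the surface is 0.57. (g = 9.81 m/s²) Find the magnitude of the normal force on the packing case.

N ≈ 795 N

On the verge of sliding up the incline, friction equals μN and acts down the slope.
Perpendicular: N + P sin 39° = W cos 31° = 2262 N.
Along incline: P cos 39° = W sin 31° + μN  with W sin 31° = 1359 N.
Solving the pair for P and N: P = 2332 N, N = 794.6 N (and f = μN = 452.9 N).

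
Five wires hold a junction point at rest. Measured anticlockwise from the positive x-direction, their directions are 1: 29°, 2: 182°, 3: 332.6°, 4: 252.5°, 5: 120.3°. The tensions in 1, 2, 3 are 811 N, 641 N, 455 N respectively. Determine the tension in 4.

T_4 ≈ 661 N

Resolve: ΣF_x = 811 cos 29° + 641 cos 182° + 455 cos 332.6° + T_4 cos 252.5° + T_5 cos 120.3° = 0.
        ΣF_y = 811 sin 29° + 641 sin 182° + 455 sin 332.6° + T_4 sin 252.5° + T_5 sin 120.3° = 0.
The known terms sum to (472.7, 161.4) N, so -0.3007 T_4 − 0.5045 T_5 = -472.7 and -0.9537 T_4 + 0.8634 T_5 = -161.4.
Solving simultaneously: T_4 = 660.8 N, T_5 = 543 N.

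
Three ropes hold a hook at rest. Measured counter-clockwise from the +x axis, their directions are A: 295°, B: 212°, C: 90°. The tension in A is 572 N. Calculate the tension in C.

T_C ≈ 669 N

Resolve: ΣF_x = 572 cos 295° + T_B cos 212° + T_C cos 90° = 0.
        ΣF_y = 572 sin 295° + T_B sin 212° + T_C sin 90° = 0.
The known terms sum to (241.7, -518.4) N, so -0.8480 T_B + 0.0000 T_C = -241.7 and -0.5299 T_B + 1.0000 T_C = 518.4.
Solving simultaneously: T_B = 285.1 N, T_C = 669.5 N.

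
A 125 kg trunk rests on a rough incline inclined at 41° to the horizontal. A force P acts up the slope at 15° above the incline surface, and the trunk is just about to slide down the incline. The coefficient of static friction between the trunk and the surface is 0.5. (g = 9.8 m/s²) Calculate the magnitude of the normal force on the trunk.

On the verge of sliding down the incline, friction equals μN and acts up the slope.
Perpendicular: N + P sin 15° = W cos 41° = 924.5 N.
Along incline: P cos 15° + μN = W sin 41° with W sin 41° = 803.7 N.
Solving the pair for P and N: P = 408.1 N, N = 818.9 N (and f = μN = 409.4 N).

N ≈ 819 N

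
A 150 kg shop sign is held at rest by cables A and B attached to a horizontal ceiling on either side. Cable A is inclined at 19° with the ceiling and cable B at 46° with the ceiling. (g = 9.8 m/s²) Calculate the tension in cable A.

T_A ≈ 1130 N

Weight W = 150 × 9.8 = 1470 N acts straight down.
Horizontal: T_A cos 19° = T_B cos 46°  →  T_B = 1.361 T_A.
Vertical: T_A sin 19° + T_B sin 46° = 1470.
Substituting the horizontal relation into the vertical equation gives 1.305 T_A = 1470, so T_A = 1127 N.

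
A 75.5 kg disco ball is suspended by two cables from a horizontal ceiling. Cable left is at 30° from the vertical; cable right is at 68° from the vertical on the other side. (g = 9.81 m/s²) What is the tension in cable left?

T_left ≈ 693 N

Angles from the horizontal: cable left is 90° − 30° = 60°, cable right is 90° − 68° = 22°.
Weight W = 75.5 × 9.81 = 740.7 N acts straight down.
Horizontal: T_left cos 60° = T_right cos 22°  →  T_right = 0.5393 T_left.
Vertical: T_left sin 60° + T_right sin 22° = 740.7.
Substituting the horizontal relation into the vertical equation gives 1.068 T_left = 740.7, so T_left = 693.5 N.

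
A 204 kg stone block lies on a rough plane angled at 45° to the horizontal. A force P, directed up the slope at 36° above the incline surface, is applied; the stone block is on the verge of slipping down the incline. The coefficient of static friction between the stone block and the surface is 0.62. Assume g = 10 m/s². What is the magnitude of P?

On the verge of sliding down the incline, friction equals μN and acts up the slope.
Perpendicular: N + P sin 36° = W cos 45° = 1442 N.
Along incline: P cos 36° + μN = W sin 45° with W sin 45° = 1442 N.
Solving the pair for P and N: P = 1233 N, N = 717.8 N (and f = μN = 445 N).

P ≈ 1230 N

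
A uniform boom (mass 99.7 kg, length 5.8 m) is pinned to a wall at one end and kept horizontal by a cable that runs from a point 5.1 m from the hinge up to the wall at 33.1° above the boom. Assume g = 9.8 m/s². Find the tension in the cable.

T ≈ 1020 N

Take torques about the hinge: T sin 33.1° · 5.1 = 99.7×9.8×2.9 = 2833.5 N·m.
So T = 2833.5 / (0.5461 × 5.1) = 1017.4 N.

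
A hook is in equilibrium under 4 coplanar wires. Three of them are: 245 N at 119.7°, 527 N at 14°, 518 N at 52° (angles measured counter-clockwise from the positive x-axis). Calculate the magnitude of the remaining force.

Sum the known components: ΣF_x = 708.9 N, ΣF_y = 748.5 N.
For equilibrium the remaining force must supply (−ΣF_x, −ΣF_y) = (-708.9, -748.5) N.
Magnitude = √((-708.9)² + (-748.5)²) = 1031 N; direction = atan2(-748.5, -708.9) = 226.6°.

F ≈ 1030 N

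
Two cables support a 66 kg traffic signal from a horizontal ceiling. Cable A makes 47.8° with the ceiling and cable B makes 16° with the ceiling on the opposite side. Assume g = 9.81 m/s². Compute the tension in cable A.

Weight W = 66 × 9.81 = 647.5 N acts straight down.
Horizontal: T_A cos 47.8° = T_B cos 16°  →  T_B = 0.6988 T_A.
Vertical: T_A sin 47.8° + T_B sin 16° = 647.5.
Substituting the horizontal relation into the vertical equation gives 0.9334 T_A = 647.5, so T_A = 693.6 N.

T_A ≈ 694 N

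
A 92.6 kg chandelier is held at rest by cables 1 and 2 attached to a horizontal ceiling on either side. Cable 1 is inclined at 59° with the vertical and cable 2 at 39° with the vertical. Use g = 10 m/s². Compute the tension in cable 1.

T_1 ≈ 588 N

Angles from the horizontal: cable 1 is 90° − 59° = 31°, cable 2 is 90° − 39° = 51°.
Weight W = 92.6 × 10 = 926 N acts straight down.
Horizontal: T_1 cos 31° = T_2 cos 51°  →  T_2 = 1.362 T_1.
Vertical: T_1 sin 31° + T_2 sin 51° = 926.
Substituting the horizontal relation into the vertical equation gives 1.574 T_1 = 926, so T_1 = 588.5 N.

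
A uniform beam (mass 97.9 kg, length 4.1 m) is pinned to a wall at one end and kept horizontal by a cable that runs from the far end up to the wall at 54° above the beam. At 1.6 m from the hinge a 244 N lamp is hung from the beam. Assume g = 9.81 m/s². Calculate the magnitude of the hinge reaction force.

|H| ≈ 755 N

Take torques about the hinge: T sin 54° · 4.1 = 97.9×9.81×2.05 + 244×1.6 = 2359.2 N·m.
So T = 2359.2 / (0.8090 × 4.1) = 711.26 N.
ΣF_x = 0: H_x = T cos 54° = 418.07 N.
ΣF_y = 0: H_y = (97.9×9.81 + 244) − T sin 54° = 1204.4 − 575.42 = 628.98 N.
|H| = √(H_x² + H_y²) = √((418.07)² + (628.98)²) = 755.25 N.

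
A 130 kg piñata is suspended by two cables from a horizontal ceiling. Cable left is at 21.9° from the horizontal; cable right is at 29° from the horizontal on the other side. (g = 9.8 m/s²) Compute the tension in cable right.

Weight W = 130 × 9.8 = 1274 N acts straight down.
Horizontal: T_left cos 21.9° = T_right cos 29°  →  T_left = 0.9426 T_right.
Vertical: T_left sin 21.9° + T_right sin 29° = 1274.
Substituting the horizontal relation into the vertical equation gives 0.8364 T_right = 1274, so T_right = 1523 N.

T_right ≈ 1520 N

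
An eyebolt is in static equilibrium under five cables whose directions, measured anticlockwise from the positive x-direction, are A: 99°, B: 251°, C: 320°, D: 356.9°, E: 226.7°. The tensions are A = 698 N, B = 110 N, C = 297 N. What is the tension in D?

Resolve: ΣF_x = 698 cos 99° + 110 cos 251° + 297 cos 320° + T_D cos 356.9° + T_E cos 226.7° = 0.
        ΣF_y = 698 sin 99° + 110 sin 251° + 297 sin 320° + T_D sin 356.9° + T_E sin 226.7° = 0.
The known terms sum to (82.51, 394.5) N, so 0.9985 T_D − 0.6858 T_E = -82.51 and -0.0541 T_D − 0.7278 T_E = -394.5.
Solving simultaneously: T_D = 275.6 N, T_E = 521.6 N.

T_D ≈ 276 N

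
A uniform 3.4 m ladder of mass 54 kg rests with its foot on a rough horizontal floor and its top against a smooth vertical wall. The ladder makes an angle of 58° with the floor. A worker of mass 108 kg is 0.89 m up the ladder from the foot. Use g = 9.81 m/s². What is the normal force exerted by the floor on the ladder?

N_floor ≈ 1590 N

ΣF_y = 0: N_floor = 54×9.81 + 108×9.81 = 1589.2 N.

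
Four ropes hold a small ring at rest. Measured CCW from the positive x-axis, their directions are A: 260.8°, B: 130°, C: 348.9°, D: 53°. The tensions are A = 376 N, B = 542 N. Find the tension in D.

Resolve: ΣF_x = 376 cos 260.8° + 542 cos 130° + T_C cos 348.9° + T_D cos 53° = 0.
        ΣF_y = 376 sin 260.8° + 542 sin 130° + T_C sin 348.9° + T_D sin 53° = 0.
The known terms sum to (-408.5, 44.03) N, so 0.9813 T_C + 0.6018 T_D = 408.5 and -0.1925 T_C + 0.7986 T_D = -44.03.
Solving simultaneously: T_C = 392.1 N, T_D = 39.39 N.

T_D ≈ 39.4 N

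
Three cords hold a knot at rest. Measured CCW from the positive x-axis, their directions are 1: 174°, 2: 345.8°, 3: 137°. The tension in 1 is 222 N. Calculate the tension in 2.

Resolve: ΣF_x = 222 cos 174° + T_2 cos 345.8° + T_3 cos 137° = 0.
        ΣF_y = 222 sin 174° + T_2 sin 345.8° + T_3 sin 137° = 0.
The known terms sum to (-220.8, 23.21) N, so 0.9694 T_2 − 0.7314 T_3 = 220.8 and -0.2453 T_2 + 0.6820 T_3 = -23.21.
Solving simultaneously: T_2 = 277.3 N, T_3 = 65.73 N.

T_2 ≈ 277 N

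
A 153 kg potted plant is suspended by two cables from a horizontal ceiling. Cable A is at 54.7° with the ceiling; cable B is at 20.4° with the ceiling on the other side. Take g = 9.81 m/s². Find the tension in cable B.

Weight W = 153 × 9.81 = 1501 N acts straight down.
Horizontal: T_A cos 54.7° = T_B cos 20.4°  →  T_A = 1.622 T_B.
Vertical: T_A sin 54.7° + T_B sin 20.4° = 1501.
Substituting the horizontal relation into the vertical equation gives 1.672 T_B = 1501, so T_B = 897.5 N.

T_B ≈ 898 N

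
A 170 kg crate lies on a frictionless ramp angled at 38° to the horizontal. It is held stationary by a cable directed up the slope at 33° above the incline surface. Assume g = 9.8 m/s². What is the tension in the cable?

Take axes along and perpendicular to the incline. Weight components: W sin 38° = 1026 N down-slope, W cos 38° = 1313 N into the surface.
Along incline: T cos 33° = W sin 38° → T = 1223 N.
Perpendicular: N = W cos 38° − T sin 33° = 646.7 N.

T ≈ 1220 N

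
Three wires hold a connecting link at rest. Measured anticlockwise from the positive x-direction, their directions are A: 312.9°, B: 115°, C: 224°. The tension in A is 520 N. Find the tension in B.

T_B ≈ 550 N

Resolve: ΣF_x = 520 cos 312.9° + T_B cos 115° + T_C cos 224° = 0.
        ΣF_y = 520 sin 312.9° + T_B sin 115° + T_C sin 224° = 0.
The known terms sum to (354, -380.9) N, so -0.4226 T_B − 0.7193 T_C = -354 and 0.9063 T_B − 0.6947 T_C = 380.9.
Solving simultaneously: T_B = 549.9 N, T_C = 169 N.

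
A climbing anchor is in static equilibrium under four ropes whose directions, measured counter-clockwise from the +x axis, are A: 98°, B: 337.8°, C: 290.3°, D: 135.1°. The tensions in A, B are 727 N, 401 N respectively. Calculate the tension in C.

T_C ≈ 1410 N

Resolve: ΣF_x = 727 cos 98° + 401 cos 337.8° + T_C cos 290.3° + T_D cos 135.1° = 0.
        ΣF_y = 727 sin 98° + 401 sin 337.8° + T_C sin 290.3° + T_D sin 135.1° = 0.
The known terms sum to (270.1, 568.4) N, so 0.3469 T_C − 0.7083 T_D = -270.1 and -0.9379 T_C + 0.7059 T_D = -568.4.
Solving simultaneously: T_C = 1414 N, T_D = 1074 N.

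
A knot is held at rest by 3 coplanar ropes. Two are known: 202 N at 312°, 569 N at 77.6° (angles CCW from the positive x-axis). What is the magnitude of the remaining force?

F ≈ 480 N

Sum the known components: ΣF_x = 257.3 N, ΣF_y = 405.6 N.
For equilibrium the remaining force must supply (−ΣF_x, −ΣF_y) = (-257.3, -405.6) N.
Magnitude = √((-257.3)² + (-405.6)²) = 480.4 N; direction = atan2(-405.6, -257.3) = 237.6°.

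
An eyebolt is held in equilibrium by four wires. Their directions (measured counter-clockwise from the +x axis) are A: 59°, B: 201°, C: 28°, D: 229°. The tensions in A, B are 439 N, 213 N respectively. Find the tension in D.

T_D ≈ 703 N

Resolve: ΣF_x = 439 cos 59° + 213 cos 201° + T_C cos 28° + T_D cos 229° = 0.
        ΣF_y = 439 sin 59° + 213 sin 201° + T_C sin 28° + T_D sin 229° = 0.
The known terms sum to (27.25, 300) N, so 0.8829 T_C − 0.6561 T_D = -27.25 and 0.4695 T_C − 0.7547 T_D = -300.
Solving simultaneously: T_C = 491.8 N, T_D = 703.4 N.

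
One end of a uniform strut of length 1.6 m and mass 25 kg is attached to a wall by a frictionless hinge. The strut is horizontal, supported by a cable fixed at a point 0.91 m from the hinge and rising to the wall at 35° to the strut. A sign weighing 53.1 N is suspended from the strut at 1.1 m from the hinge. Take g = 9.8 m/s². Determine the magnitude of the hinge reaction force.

Take torques about the hinge: T sin 35° · 0.91 = 25×9.8×0.8 + 53.1×1.1 = 254.41 N·m.
So T = 254.41 / (0.5736 × 0.91) = 487.42 N.
ΣF_x = 0: H_x = T cos 35° = 399.27 N.
ΣF_y = 0: H_y = (25×9.8 + 53.1) − T sin 35° = 298.1 − 279.57 = 18.529 N.
|H| = √(H_x² + H_y²) = √((399.27)² + (18.529)²) = 399.7 N.

|H| ≈ 400 N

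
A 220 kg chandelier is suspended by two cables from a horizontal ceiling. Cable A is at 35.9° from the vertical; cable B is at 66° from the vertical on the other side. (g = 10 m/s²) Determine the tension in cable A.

Angles from the horizontal: cable A is 90° − 35.9° = 54.1°, cable B is 90° − 66° = 24°.
Weight W = 220 × 10 = 2200 N acts straight down.
Horizontal: T_A cos 54.1° = T_B cos 24°  →  T_B = 0.6419 T_A.
Vertical: T_A sin 54.1° + T_B sin 24° = 2200.
Substituting the horizontal relation into the vertical equation gives 1.071 T_A = 2200, so T_A = 2054 N.

T_A ≈ 2050 N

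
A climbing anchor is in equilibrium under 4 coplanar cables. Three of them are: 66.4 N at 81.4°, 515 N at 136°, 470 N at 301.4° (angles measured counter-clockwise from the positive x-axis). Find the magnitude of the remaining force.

Sum the known components: ΣF_x = -115.7 N, ΣF_y = 22.23 N.
For equilibrium the remaining force must supply (−ΣF_x, −ΣF_y) = (115.7, -22.23) N.
Magnitude = √((115.7)² + (-22.23)²) = 117.8 N; direction = atan2(-22.23, 115.7) = 349.1°.

F ≈ 118 N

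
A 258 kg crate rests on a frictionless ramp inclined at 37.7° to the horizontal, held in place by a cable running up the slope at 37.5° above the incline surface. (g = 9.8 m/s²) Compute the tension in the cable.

T ≈ 1950 N

Take axes along and perpendicular to the incline. Weight components: W sin 37.7° = 1546 N down-slope, W cos 37.7° = 2001 N into the surface.
Along incline: T cos 37.5° = W sin 37.7° → T = 1949 N.
Perpendicular: N = W cos 37.7° − T sin 37.5° = 814.1 N.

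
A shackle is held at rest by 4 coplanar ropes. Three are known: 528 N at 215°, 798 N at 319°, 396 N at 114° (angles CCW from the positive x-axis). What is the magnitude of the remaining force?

F ≈ 465 N

Sum the known components: ΣF_x = 8.678 N, ΣF_y = -464.6 N.
For equilibrium the remaining force must supply (−ΣF_x, −ΣF_y) = (-8.678, 464.6) N.
Magnitude = √((-8.678)² + (464.6)²) = 464.7 N; direction = atan2(464.6, -8.678) = 91.1°.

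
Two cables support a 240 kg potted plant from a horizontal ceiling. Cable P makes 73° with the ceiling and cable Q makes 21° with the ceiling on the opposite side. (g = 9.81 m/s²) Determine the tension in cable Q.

Weight W = 240 × 9.81 = 2354 N acts straight down.
Horizontal: T_P cos 73° = T_Q cos 21°  →  T_P = 3.193 T_Q.
Vertical: T_P sin 73° + T_Q sin 21° = 2354.
Substituting the horizontal relation into the vertical equation gives 3.412 T_Q = 2354, so T_Q = 690 N.

T_Q ≈ 690 N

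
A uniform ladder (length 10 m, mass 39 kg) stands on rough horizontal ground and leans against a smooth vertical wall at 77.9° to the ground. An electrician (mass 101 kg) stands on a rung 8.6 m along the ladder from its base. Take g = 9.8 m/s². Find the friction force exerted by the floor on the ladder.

Torques about the foot: N_wall · 10 sin 77.9° = 39×9.8×5 cos 77.9° + 101×9.8×8.6 cos 77.9° → N_wall = 223.46 N.
ΣF_x = 0: f_floor = N_wall = 223.46 N.

f ≈ 223 N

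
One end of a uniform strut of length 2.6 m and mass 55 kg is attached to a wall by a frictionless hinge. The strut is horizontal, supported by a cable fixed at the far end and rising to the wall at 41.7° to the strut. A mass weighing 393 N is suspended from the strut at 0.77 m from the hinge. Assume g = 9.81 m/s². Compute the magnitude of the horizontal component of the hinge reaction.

H_x ≈ 433 N

Take torques about the hinge: T sin 41.7° · 2.6 = 55×9.81×1.3 + 393×0.77 = 1004 N·m.
So T = 1004 / (0.6652 × 2.6) = 580.5 N.
ΣF_x = 0: H_x = T cos 41.7° = 433.42 N.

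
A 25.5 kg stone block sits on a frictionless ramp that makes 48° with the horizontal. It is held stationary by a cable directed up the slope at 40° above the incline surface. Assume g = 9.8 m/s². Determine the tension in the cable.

T ≈ 242 N

Take axes along and perpendicular to the incline. Weight components: W sin 48° = 185.7 N down-slope, W cos 48° = 167.2 N into the surface.
Along incline: T cos 40° = W sin 48° → T = 242.4 N.
Perpendicular: N = W cos 48° − T sin 40° = 11.38 N.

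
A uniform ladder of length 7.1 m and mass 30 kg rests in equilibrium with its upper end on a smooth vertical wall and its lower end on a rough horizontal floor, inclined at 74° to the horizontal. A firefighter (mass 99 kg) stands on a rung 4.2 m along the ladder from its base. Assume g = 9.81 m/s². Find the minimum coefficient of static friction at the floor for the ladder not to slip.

ΣF_y = 0: N_floor = 30×9.81 + 99×9.81 = 1265.5 N.
Torques about the foot: N_wall · 7.1 sin 74° = 30×9.81×3.55 cos 74° + 99×9.81×4.2 cos 74° → N_wall = 206.93 N.
ΣF_x = 0: f_floor = N_wall = 206.93 N.
μ_min = f_floor / N_floor = 206.93 / 1265.5 = 0.1635.

μ_min ≈ 0.164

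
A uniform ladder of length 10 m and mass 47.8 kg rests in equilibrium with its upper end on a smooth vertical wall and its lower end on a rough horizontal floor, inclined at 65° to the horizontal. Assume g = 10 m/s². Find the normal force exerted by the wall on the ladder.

Torques about the foot: N_wall · 10 sin 65° = 47.8×10×5 cos 65° → N_wall = 111.45 N.

N_wall ≈ 111 N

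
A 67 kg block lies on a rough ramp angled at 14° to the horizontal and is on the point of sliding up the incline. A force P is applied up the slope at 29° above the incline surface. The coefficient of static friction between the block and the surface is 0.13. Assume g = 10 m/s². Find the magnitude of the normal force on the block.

N ≈ 523 N

On the verge of sliding up the incline, friction equals μN and acts down the slope.
Perpendicular: N + P sin 29° = W cos 14° = 650.1 N.
Along incline: P cos 29° = W sin 14° + μN  with W sin 14° = 162.1 N.
Solving the pair for P and N: P = 263 N, N = 522.6 N (and f = μN = 67.94 N).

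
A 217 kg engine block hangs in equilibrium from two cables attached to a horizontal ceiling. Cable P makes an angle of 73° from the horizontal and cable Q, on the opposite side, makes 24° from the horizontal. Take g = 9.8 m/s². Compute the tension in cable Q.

T_Q ≈ 626 N

Weight W = 217 × 9.8 = 2127 N acts straight down.
Horizontal: T_P cos 73° = T_Q cos 24°  →  T_P = 3.125 T_Q.
Vertical: T_P sin 73° + T_Q sin 24° = 2127.
Substituting the horizontal relation into the vertical equation gives 3.395 T_Q = 2127, so T_Q = 626.4 N.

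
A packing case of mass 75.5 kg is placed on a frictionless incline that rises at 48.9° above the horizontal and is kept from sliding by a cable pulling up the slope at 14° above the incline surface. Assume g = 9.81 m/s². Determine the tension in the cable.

Take axes along and perpendicular to the incline. Weight components: W sin 48.9° = 558.1 N down-slope, W cos 48.9° = 486.9 N into the surface.
Along incline: T cos 14° = W sin 48.9° → T = 575.2 N.
Perpendicular: N = W cos 48.9° − T sin 14° = 347.7 N.

T ≈ 575 N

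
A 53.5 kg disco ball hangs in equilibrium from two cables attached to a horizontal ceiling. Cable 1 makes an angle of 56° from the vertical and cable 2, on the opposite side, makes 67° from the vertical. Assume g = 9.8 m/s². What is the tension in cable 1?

T_1 ≈ 575 N

Angles from the horizontal: cable 1 is 90° − 56° = 34°, cable 2 is 90° − 67° = 23°.
Weight W = 53.5 × 9.8 = 524.3 N acts straight down.
Horizontal: T_1 cos 34° = T_2 cos 23°  →  T_2 = 0.9006 T_1.
Vertical: T_1 sin 34° + T_2 sin 23° = 524.3.
Substituting the horizontal relation into the vertical equation gives 0.9111 T_1 = 524.3, so T_1 = 575.5 N.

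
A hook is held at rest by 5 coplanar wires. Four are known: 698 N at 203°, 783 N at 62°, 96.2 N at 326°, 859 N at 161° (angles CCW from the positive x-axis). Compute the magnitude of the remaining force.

F ≈ 1200 N

Sum the known components: ΣF_x = -1007 N, ΣF_y = 644.5 N.
For equilibrium the remaining force must supply (−ΣF_x, −ΣF_y) = (1007, -644.5) N.
Magnitude = √((1007)² + (-644.5)²) = 1196 N; direction = atan2(-644.5, 1007) = 327.4°.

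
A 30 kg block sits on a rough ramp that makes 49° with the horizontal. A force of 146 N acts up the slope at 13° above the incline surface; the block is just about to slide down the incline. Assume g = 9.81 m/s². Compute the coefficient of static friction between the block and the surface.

μ ≈ 0.498

On the verge of sliding down the incline, friction is at its maximum μN and acts up the slope.
Perpendicular to incline: N = W cos 49° − P sin 13° = 193.1 − 32.84 = 160.2 N.
Along incline: P cos 13° + μN = W sin 49° → μ = (W sin 49° − P cos 13°) / N = 0.4983.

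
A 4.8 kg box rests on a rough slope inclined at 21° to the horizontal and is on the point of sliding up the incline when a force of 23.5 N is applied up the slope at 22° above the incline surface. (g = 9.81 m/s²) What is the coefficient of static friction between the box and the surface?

μ ≈ 0.140

On the verge of sliding up the incline, friction is at its maximum μN and acts down the slope.
Perpendicular to incline: N = W cos 21° − P sin 22° = 43.96 − 8.803 = 35.16 N.
Along incline: P cos 22° − μN = W sin 21° → μ = −(W sin 21° − P cos 22°) / N = 0.1398.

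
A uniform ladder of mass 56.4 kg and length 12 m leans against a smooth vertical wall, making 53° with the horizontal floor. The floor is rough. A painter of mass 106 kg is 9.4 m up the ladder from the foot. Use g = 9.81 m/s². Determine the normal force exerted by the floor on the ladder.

N_floor ≈ 1590 N

ΣF_y = 0: N_floor = 56.4×9.81 + 106×9.81 = 1593.1 N.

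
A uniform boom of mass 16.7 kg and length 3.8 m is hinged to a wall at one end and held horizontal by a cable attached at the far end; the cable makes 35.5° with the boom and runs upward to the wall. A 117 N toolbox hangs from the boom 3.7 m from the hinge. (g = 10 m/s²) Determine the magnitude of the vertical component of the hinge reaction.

|H_y| ≈ 86.6 N

Take torques about the hinge: T sin 35.5° · 3.8 = 16.7×10×1.9 + 117×3.7 = 750.2 N·m.
So T = 750.2 / (0.5807 × 3.8) = 339.97 N.
ΣF_y = 0: H_y = (16.7×10 + 117) − T sin 35.5° = 284 − 197.42 = 86.579 N.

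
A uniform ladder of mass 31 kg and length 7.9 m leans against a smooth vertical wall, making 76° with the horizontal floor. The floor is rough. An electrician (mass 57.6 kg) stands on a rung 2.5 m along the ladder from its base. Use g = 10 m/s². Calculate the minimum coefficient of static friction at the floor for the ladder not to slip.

μ_min ≈ 0.0949

ΣF_y = 0: N_floor = 31×10 + 57.6×10 = 886 N.
Torques about the foot: N_wall · 7.9 sin 76° = 31×10×3.95 cos 76° + 57.6×10×2.5 cos 76° → N_wall = 84.093 N.
ΣF_x = 0: f_floor = N_wall = 84.093 N.
μ_min = f_floor / N_floor = 84.093 / 886 = 0.09491.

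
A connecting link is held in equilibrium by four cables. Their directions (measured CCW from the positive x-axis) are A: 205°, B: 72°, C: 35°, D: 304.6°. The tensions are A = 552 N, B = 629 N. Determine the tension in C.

Resolve: ΣF_x = 552 cos 205° + 629 cos 72° + T_C cos 35° + T_D cos 304.6° = 0.
        ΣF_y = 552 sin 205° + 629 sin 72° + T_C sin 35° + T_D sin 304.6° = 0.
The known terms sum to (-305.9, 364.9) N, so 0.8192 T_C + 0.5678 T_D = 305.9 and 0.5736 T_C − 0.8231 T_D = -364.9.
Solving simultaneously: T_C = 44.58 N, T_D = 474.4 N.

T_C ≈ 44.6 N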